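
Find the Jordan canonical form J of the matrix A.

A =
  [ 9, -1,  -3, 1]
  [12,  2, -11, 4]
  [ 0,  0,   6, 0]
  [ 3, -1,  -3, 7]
J_3(6) ⊕ J_1(6)

The characteristic polynomial is
  det(x·I − A) = x^4 - 24*x^3 + 216*x^2 - 864*x + 1296 = (x - 6)^4

Eigenvalues and multiplicities (the geometric multiplicity of λ is n − rank(A − λI), which equals the number of Jordan blocks for λ):
  λ = 6: algebraic multiplicity = 4, geometric multiplicity = 2

Determining the block sizes for each eigenvalue:
  λ = 6: with am = 4 and gm = 2, the partition is not yet determined (e.g. several partitions of 4 into 2 parts exist). Let N = A − (6)·I. Computing rank(N^1) = 2, rank(N^2) = 1, rank(N^3) = 0; the number of blocks of size ≥ j is rank(N^{j−1}) − rank(N^j), giving [2, 1, 1]. So we have 1 block(s) of size 3, 1 block(s) of size 1 → block sizes [3, 1]

Assembling the blocks gives a Jordan form
J =
  [6, 1, 0, 0]
  [0, 6, 1, 0]
  [0, 0, 6, 0]
  [0, 0, 0, 6]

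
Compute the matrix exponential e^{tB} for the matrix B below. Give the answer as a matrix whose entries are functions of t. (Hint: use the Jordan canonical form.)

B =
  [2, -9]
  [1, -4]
e^{tB} =
  [3*t*exp(-t) + exp(-t), -9*t*exp(-t)]
  [t*exp(-t), -3*t*exp(-t) + exp(-t)]

Strategy: write B = P · J · P⁻¹ where J is a Jordan canonical form, so e^{tB} = P · e^{tJ} · P⁻¹, and e^{tJ} can be computed block-by-block.

B has Jordan form
J =
  [-1,  1]
  [ 0, -1]
(up to reordering of blocks).

Per-block formulas:
  For a 2×2 Jordan block J_2(-1): exp(t · J_2(-1)) = e^(-1t)·(I + t·N), where N is the 2×2 nilpotent shift.

After assembling e^{tJ} and conjugating by P, we get:

e^{tB} =
  [3*t*exp(-t) + exp(-t), -9*t*exp(-t)]
  [t*exp(-t), -3*t*exp(-t) + exp(-t)]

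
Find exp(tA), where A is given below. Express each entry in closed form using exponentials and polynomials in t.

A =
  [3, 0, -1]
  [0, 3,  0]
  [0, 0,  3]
e^{tA} =
  [exp(3*t), 0, -t*exp(3*t)]
  [0, exp(3*t), 0]
  [0, 0, exp(3*t)]

Strategy: write A = P · J · P⁻¹ where J is a Jordan canonical form, so e^{tA} = P · e^{tJ} · P⁻¹, and e^{tJ} can be computed block-by-block.

A has Jordan form
J =
  [3, 1, 0]
  [0, 3, 0]
  [0, 0, 3]
(up to reordering of blocks).

Per-block formulas:
  For a 2×2 Jordan block J_2(3): exp(t · J_2(3)) = e^(3t)·(I + t·N), where N is the 2×2 nilpotent shift.
  For a 1×1 block at λ = 3: exp(t · [3]) = [e^(3t)].

After assembling e^{tJ} and conjugating by P, we get:

e^{tA} =
  [exp(3*t), 0, -t*exp(3*t)]
  [0, exp(3*t), 0]
  [0, 0, exp(3*t)]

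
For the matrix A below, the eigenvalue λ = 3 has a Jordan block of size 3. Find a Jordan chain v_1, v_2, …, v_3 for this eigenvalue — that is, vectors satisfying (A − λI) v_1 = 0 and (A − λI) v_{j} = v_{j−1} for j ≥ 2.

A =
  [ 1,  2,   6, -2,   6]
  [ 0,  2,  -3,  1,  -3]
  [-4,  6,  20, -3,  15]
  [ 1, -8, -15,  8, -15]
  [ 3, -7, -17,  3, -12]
A Jordan chain for λ = 3 of length 3:
v_1 = (0, 0, -6, 6, 8)ᵀ
v_2 = (0, -2, 3, -5, -4)ᵀ
v_3 = (2, -1, 1, 0, 0)ᵀ

Let N = A − (3)·I. We want v_3 with N^3 v_3 = 0 but N^2 v_3 ≠ 0; then v_{j-1} := N · v_j for j = 3, …, 2.

Pick v_3 = (2, -1, 1, 0, 0)ᵀ.
Then v_2 = N · v_3 = (0, -2, 3, -5, -4)ᵀ.
Then v_1 = N · v_2 = (0, 0, -6, 6, 8)ᵀ.

Sanity check: (A − (3)·I) v_1 = (0, 0, 0, 0, 0)ᵀ = 0. ✓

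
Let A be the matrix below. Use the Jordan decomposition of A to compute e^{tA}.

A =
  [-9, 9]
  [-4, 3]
e^{tA} =
  [-6*t*exp(-3*t) + exp(-3*t), 9*t*exp(-3*t)]
  [-4*t*exp(-3*t), 6*t*exp(-3*t) + exp(-3*t)]

Strategy: write A = P · J · P⁻¹ where J is a Jordan canonical form, so e^{tA} = P · e^{tJ} · P⁻¹, and e^{tJ} can be computed block-by-block.

A has Jordan form
J =
  [-3,  1]
  [ 0, -3]
(up to reordering of blocks).

Per-block formulas:
  For a 2×2 Jordan block J_2(-3): exp(t · J_2(-3)) = e^(-3t)·(I + t·N), where N is the 2×2 nilpotent shift.

After assembling e^{tJ} and conjugating by P, we get:

e^{tA} =
  [-6*t*exp(-3*t) + exp(-3*t), 9*t*exp(-3*t)]
  [-4*t*exp(-3*t), 6*t*exp(-3*t) + exp(-3*t)]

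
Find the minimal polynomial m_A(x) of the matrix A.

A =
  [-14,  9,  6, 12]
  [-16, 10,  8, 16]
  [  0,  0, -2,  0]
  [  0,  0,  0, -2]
x^2 + 4*x + 4

The characteristic polynomial is χ_A(x) = (x + 2)^4, so the eigenvalues are known. The minimal polynomial is
  m_A(x) = Π_λ (x − λ)^{k_λ}
where k_λ is the size of the *largest* Jordan block for λ (equivalently, the smallest k with (A − λI)^k v = 0 for every generalised eigenvector v of λ).

  λ = -2: largest Jordan block has size 2, contributing (x + 2)^2

So m_A(x) = (x + 2)^2 = x^2 + 4*x + 4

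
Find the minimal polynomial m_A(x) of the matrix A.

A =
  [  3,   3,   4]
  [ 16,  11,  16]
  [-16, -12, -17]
x^2 + 2*x + 1

The characteristic polynomial is χ_A(x) = (x + 1)^3, so the eigenvalues are known. The minimal polynomial is
  m_A(x) = Π_λ (x − λ)^{k_λ}
where k_λ is the size of the *largest* Jordan block for λ (equivalently, the smallest k with (A − λI)^k v = 0 for every generalised eigenvector v of λ).

  λ = -1: largest Jordan block has size 2, contributing (x + 1)^2

So m_A(x) = (x + 1)^2 = x^2 + 2*x + 1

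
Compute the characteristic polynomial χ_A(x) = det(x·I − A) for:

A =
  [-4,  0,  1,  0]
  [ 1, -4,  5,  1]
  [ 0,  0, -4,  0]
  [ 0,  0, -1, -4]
x^4 + 16*x^3 + 96*x^2 + 256*x + 256

Expanding det(x·I − A) (e.g. by cofactor expansion or by noting that A is similar to its Jordan form J, which has the same characteristic polynomial as A) gives
  χ_A(x) = x^4 + 16*x^3 + 96*x^2 + 256*x + 256
which factors as (x + 4)^4. The eigenvalues (with algebraic multiplicities) are λ = -4 with multiplicity 4.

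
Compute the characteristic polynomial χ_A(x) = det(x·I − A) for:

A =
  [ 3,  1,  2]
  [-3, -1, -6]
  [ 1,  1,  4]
x^3 - 6*x^2 + 12*x - 8

Expanding det(x·I − A) (e.g. by cofactor expansion or by noting that A is similar to its Jordan form J, which has the same characteristic polynomial as A) gives
  χ_A(x) = x^3 - 6*x^2 + 12*x - 8
which factors as (x - 2)^3. The eigenvalues (with algebraic multiplicities) are λ = 2 with multiplicity 3.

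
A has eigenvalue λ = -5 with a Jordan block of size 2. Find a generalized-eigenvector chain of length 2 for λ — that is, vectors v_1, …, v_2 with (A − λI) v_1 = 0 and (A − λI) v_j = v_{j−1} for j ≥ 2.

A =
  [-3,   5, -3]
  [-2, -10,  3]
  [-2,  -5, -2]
A Jordan chain for λ = -5 of length 2:
v_1 = (2, -2, -2)ᵀ
v_2 = (1, 0, 0)ᵀ

Let N = A − (-5)·I. We want v_2 with N^2 v_2 = 0 but N^1 v_2 ≠ 0; then v_{j-1} := N · v_j for j = 2, …, 2.

Pick v_2 = (1, 0, 0)ᵀ.
Then v_1 = N · v_2 = (2, -2, -2)ᵀ.

Sanity check: (A − (-5)·I) v_1 = (0, 0, 0)ᵀ = 0. ✓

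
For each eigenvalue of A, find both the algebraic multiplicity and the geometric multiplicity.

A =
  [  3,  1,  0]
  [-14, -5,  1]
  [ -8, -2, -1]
λ = -1: alg = 3, geom = 1

Step 1 — factor the characteristic polynomial to read off the algebraic multiplicities:
  χ_A(x) = (x + 1)^3

Step 2 — compute geometric multiplicities via the rank-nullity identity g(λ) = n − rank(A − λI):
  rank(A − (-1)·I) = 2, so dim ker(A − (-1)·I) = n − 2 = 1

Summary:
  λ = -1: algebraic multiplicity = 3, geometric multiplicity = 1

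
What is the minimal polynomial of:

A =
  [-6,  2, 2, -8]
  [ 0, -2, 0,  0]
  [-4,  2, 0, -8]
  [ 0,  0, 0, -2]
x^2 + 6*x + 8

The characteristic polynomial is χ_A(x) = (x + 2)^3*(x + 4), so the eigenvalues are known. The minimal polynomial is
  m_A(x) = Π_λ (x − λ)^{k_λ}
where k_λ is the size of the *largest* Jordan block for λ (equivalently, the smallest k with (A − λI)^k v = 0 for every generalised eigenvector v of λ).

  λ = -4: largest Jordan block has size 1, contributing (x + 4)
  λ = -2: largest Jordan block has size 1, contributing (x + 2)

So m_A(x) = (x + 2)*(x + 4) = x^2 + 6*x + 8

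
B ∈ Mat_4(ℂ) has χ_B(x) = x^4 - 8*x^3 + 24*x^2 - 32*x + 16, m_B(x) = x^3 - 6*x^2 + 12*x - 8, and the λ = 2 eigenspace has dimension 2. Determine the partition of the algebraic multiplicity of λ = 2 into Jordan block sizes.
Block sizes for λ = 2: [3, 1]

Step 1 — from the characteristic polynomial, algebraic multiplicity of λ = 2 is 4. From dim ker(B − (2)·I) = 2, there are exactly 2 Jordan blocks for λ = 2.
Step 2 — from the minimal polynomial, the factor (x − 2)^3 tells us the largest block for λ = 2 has size 3.
Step 3 — with total size 4, 2 blocks, and largest block 3, the block sizes (in nonincreasing order) are [3, 1].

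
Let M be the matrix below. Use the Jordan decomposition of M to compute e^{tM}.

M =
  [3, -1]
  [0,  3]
e^{tM} =
  [exp(3*t), -t*exp(3*t)]
  [0, exp(3*t)]

Strategy: write M = P · J · P⁻¹ where J is a Jordan canonical form, so e^{tM} = P · e^{tJ} · P⁻¹, and e^{tJ} can be computed block-by-block.

M has Jordan form
J =
  [3, 1]
  [0, 3]
(up to reordering of blocks).

Per-block formulas:
  For a 2×2 Jordan block J_2(3): exp(t · J_2(3)) = e^(3t)·(I + t·N), where N is the 2×2 nilpotent shift.

After assembling e^{tJ} and conjugating by P, we get:

e^{tM} =
  [exp(3*t), -t*exp(3*t)]
  [0, exp(3*t)]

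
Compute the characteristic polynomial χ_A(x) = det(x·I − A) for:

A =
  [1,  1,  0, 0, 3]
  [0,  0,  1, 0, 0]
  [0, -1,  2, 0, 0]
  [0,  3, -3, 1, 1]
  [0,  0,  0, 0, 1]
x^5 - 5*x^4 + 10*x^3 - 10*x^2 + 5*x - 1

Expanding det(x·I − A) (e.g. by cofactor expansion or by noting that A is similar to its Jordan form J, which has the same characteristic polynomial as A) gives
  χ_A(x) = x^5 - 5*x^4 + 10*x^3 - 10*x^2 + 5*x - 1
which factors as (x - 1)^5. The eigenvalues (with algebraic multiplicities) are λ = 1 with multiplicity 5.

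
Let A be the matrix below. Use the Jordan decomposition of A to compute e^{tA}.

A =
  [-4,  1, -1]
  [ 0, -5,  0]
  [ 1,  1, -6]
e^{tA} =
  [t*exp(-5*t) + exp(-5*t), t*exp(-5*t), -t*exp(-5*t)]
  [0, exp(-5*t), 0]
  [t*exp(-5*t), t*exp(-5*t), -t*exp(-5*t) + exp(-5*t)]

Strategy: write A = P · J · P⁻¹ where J is a Jordan canonical form, so e^{tA} = P · e^{tJ} · P⁻¹, and e^{tJ} can be computed block-by-block.

A has Jordan form
J =
  [-5,  1,  0]
  [ 0, -5,  0]
  [ 0,  0, -5]
(up to reordering of blocks).

Per-block formulas:
  For a 1×1 block at λ = -5: exp(t · [-5]) = [e^(-5t)].
  For a 2×2 Jordan block J_2(-5): exp(t · J_2(-5)) = e^(-5t)·(I + t·N), where N is the 2×2 nilpotent shift.

After assembling e^{tJ} and conjugating by P, we get:

e^{tA} =
  [t*exp(-5*t) + exp(-5*t), t*exp(-5*t), -t*exp(-5*t)]
  [0, exp(-5*t), 0]
  [t*exp(-5*t), t*exp(-5*t), -t*exp(-5*t) + exp(-5*t)]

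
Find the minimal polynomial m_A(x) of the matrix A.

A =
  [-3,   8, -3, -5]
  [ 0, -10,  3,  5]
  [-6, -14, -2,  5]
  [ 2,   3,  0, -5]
x^3 + 15*x^2 + 75*x + 125

The characteristic polynomial is χ_A(x) = (x + 5)^4, so the eigenvalues are known. The minimal polynomial is
  m_A(x) = Π_λ (x − λ)^{k_λ}
where k_λ is the size of the *largest* Jordan block for λ (equivalently, the smallest k with (A − λI)^k v = 0 for every generalised eigenvector v of λ).

  λ = -5: largest Jordan block has size 3, contributing (x + 5)^3

So m_A(x) = (x + 5)^3 = x^3 + 15*x^2 + 75*x + 125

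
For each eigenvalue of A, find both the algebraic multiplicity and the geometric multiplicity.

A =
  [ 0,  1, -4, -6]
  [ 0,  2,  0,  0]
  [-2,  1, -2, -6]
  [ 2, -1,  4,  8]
λ = 2: alg = 4, geom = 3

Step 1 — factor the characteristic polynomial to read off the algebraic multiplicities:
  χ_A(x) = (x - 2)^4

Step 2 — compute geometric multiplicities via the rank-nullity identity g(λ) = n − rank(A − λI):
  rank(A − (2)·I) = 1, so dim ker(A − (2)·I) = n − 1 = 3

Summary:
  λ = 2: algebraic multiplicity = 4, geometric multiplicity = 3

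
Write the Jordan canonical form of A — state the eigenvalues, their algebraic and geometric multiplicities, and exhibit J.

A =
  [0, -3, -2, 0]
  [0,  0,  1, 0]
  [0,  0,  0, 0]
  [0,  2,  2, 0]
J_3(0) ⊕ J_1(0)

The characteristic polynomial is
  det(x·I − A) = x^4

Eigenvalues and multiplicities (the geometric multiplicity of λ is n − rank(A − λI), which equals the number of Jordan blocks for λ):
  λ = 0: algebraic multiplicity = 4, geometric multiplicity = 2

Determining the block sizes for each eigenvalue:
  λ = 0: with am = 4 and gm = 2, the partition is not yet determined (e.g. several partitions of 4 into 2 parts exist). Let N = A − (0)·I. Computing rank(N^1) = 2, rank(N^2) = 1, rank(N^3) = 0; the number of blocks of size ≥ j is rank(N^{j−1}) − rank(N^j), giving [2, 1, 1]. So we have 1 block(s) of size 3, 1 block(s) of size 1 → block sizes [3, 1]

Assembling the blocks gives a Jordan form
J =
  [0, 1, 0, 0]
  [0, 0, 1, 0]
  [0, 0, 0, 0]
  [0, 0, 0, 0]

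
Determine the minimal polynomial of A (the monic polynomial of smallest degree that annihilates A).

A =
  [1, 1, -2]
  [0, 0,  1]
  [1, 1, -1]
x^3

The characteristic polynomial is χ_A(x) = x^3, so the eigenvalues are known. The minimal polynomial is
  m_A(x) = Π_λ (x − λ)^{k_λ}
where k_λ is the size of the *largest* Jordan block for λ (equivalently, the smallest k with (A − λI)^k v = 0 for every generalised eigenvector v of λ).

  λ = 0: largest Jordan block has size 3, contributing (x − 0)^3

So m_A(x) = x^3 = x^3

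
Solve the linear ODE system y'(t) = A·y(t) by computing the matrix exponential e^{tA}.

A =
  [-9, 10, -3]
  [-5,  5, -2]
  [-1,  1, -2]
e^{tA} =
  [t^2*exp(-2*t) - 7*t*exp(-2*t) + exp(-2*t), -3*t^2*exp(-2*t)/2 + 10*t*exp(-2*t), t^2*exp(-2*t)/2 - 3*t*exp(-2*t)]
  [t^2*exp(-2*t) - 5*t*exp(-2*t), -3*t^2*exp(-2*t)/2 + 7*t*exp(-2*t) + exp(-2*t), t^2*exp(-2*t)/2 - 2*t*exp(-2*t)]
  [t^2*exp(-2*t) - t*exp(-2*t), -3*t^2*exp(-2*t)/2 + t*exp(-2*t), t^2*exp(-2*t)/2 + exp(-2*t)]

Strategy: write A = P · J · P⁻¹ where J is a Jordan canonical form, so e^{tA} = P · e^{tJ} · P⁻¹, and e^{tJ} can be computed block-by-block.

A has Jordan form
J =
  [-2,  1,  0]
  [ 0, -2,  1]
  [ 0,  0, -2]
(up to reordering of blocks).

Per-block formulas:
  For a 3×3 Jordan block J_3(-2): exp(t · J_3(-2)) = e^(-2t)·(I + t·N + (t^2/2)·N^2), where N is the 3×3 nilpotent shift.

After assembling e^{tJ} and conjugating by P, we get:

e^{tA} =
  [t^2*exp(-2*t) - 7*t*exp(-2*t) + exp(-2*t), -3*t^2*exp(-2*t)/2 + 10*t*exp(-2*t), t^2*exp(-2*t)/2 - 3*t*exp(-2*t)]
  [t^2*exp(-2*t) - 5*t*exp(-2*t), -3*t^2*exp(-2*t)/2 + 7*t*exp(-2*t) + exp(-2*t), t^2*exp(-2*t)/2 - 2*t*exp(-2*t)]
  [t^2*exp(-2*t) - t*exp(-2*t), -3*t^2*exp(-2*t)/2 + t*exp(-2*t), t^2*exp(-2*t)/2 + exp(-2*t)]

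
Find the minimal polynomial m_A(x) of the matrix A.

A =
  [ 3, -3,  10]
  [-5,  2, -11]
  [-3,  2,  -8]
x^3 + 3*x^2 + 3*x + 1

The characteristic polynomial is χ_A(x) = (x + 1)^3, so the eigenvalues are known. The minimal polynomial is
  m_A(x) = Π_λ (x − λ)^{k_λ}
where k_λ is the size of the *largest* Jordan block for λ (equivalently, the smallest k with (A − λI)^k v = 0 for every generalised eigenvector v of λ).

  λ = -1: largest Jordan block has size 3, contributing (x + 1)^3

So m_A(x) = (x + 1)^3 = x^3 + 3*x^2 + 3*x + 1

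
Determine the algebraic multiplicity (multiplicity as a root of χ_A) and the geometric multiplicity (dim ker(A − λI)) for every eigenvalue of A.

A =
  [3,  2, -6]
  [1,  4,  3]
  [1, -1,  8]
λ = 5: alg = 3, geom = 2

Step 1 — factor the characteristic polynomial to read off the algebraic multiplicities:
  χ_A(x) = (x - 5)^3

Step 2 — compute geometric multiplicities via the rank-nullity identity g(λ) = n − rank(A − λI):
  rank(A − (5)·I) = 1, so dim ker(A − (5)·I) = n − 1 = 2

Summary:
  λ = 5: algebraic multiplicity = 3, geometric multiplicity = 2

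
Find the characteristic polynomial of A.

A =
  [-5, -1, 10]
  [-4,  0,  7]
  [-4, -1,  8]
x^3 - 3*x^2 + 3*x - 1

Expanding det(x·I − A) (e.g. by cofactor expansion or by noting that A is similar to its Jordan form J, which has the same characteristic polynomial as A) gives
  χ_A(x) = x^3 - 3*x^2 + 3*x - 1
which factors as (x - 1)^3. The eigenvalues (with algebraic multiplicities) are λ = 1 with multiplicity 3.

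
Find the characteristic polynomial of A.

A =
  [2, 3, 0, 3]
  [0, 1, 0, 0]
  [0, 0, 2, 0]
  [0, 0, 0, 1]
x^4 - 6*x^3 + 13*x^2 - 12*x + 4

Expanding det(x·I − A) (e.g. by cofactor expansion or by noting that A is similar to its Jordan form J, which has the same characteristic polynomial as A) gives
  χ_A(x) = x^4 - 6*x^3 + 13*x^2 - 12*x + 4
which factors as (x - 2)^2*(x - 1)^2. The eigenvalues (with algebraic multiplicities) are λ = 1 with multiplicity 2, λ = 2 with multiplicity 2.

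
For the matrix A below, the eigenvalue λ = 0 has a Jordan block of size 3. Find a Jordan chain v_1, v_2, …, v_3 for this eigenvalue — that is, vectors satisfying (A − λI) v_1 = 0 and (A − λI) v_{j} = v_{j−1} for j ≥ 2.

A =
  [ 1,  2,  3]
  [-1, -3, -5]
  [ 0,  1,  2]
A Jordan chain for λ = 0 of length 3:
v_1 = (-1, 2, -1)ᵀ
v_2 = (1, -1, 0)ᵀ
v_3 = (1, 0, 0)ᵀ

Let N = A − (0)·I. We want v_3 with N^3 v_3 = 0 but N^2 v_3 ≠ 0; then v_{j-1} := N · v_j for j = 3, …, 2.

Pick v_3 = (1, 0, 0)ᵀ.
Then v_2 = N · v_3 = (1, -1, 0)ᵀ.
Then v_1 = N · v_2 = (-1, 2, -1)ᵀ.

Sanity check: (A − (0)·I) v_1 = (0, 0, 0)ᵀ = 0. ✓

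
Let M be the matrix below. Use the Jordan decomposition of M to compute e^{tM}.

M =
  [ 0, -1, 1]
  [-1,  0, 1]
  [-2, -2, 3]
e^{tM} =
  [-t*exp(t) + exp(t), -t*exp(t), t*exp(t)]
  [-t*exp(t), -t*exp(t) + exp(t), t*exp(t)]
  [-2*t*exp(t), -2*t*exp(t), 2*t*exp(t) + exp(t)]

Strategy: write M = P · J · P⁻¹ where J is a Jordan canonical form, so e^{tM} = P · e^{tJ} · P⁻¹, and e^{tJ} can be computed block-by-block.

M has Jordan form
J =
  [1, 1, 0]
  [0, 1, 0]
  [0, 0, 1]
(up to reordering of blocks).

Per-block formulas:
  For a 1×1 block at λ = 1: exp(t · [1]) = [e^(1t)].
  For a 2×2 Jordan block J_2(1): exp(t · J_2(1)) = e^(1t)·(I + t·N), where N is the 2×2 nilpotent shift.

After assembling e^{tJ} and conjugating by P, we get:

e^{tM} =
  [-t*exp(t) + exp(t), -t*exp(t), t*exp(t)]
  [-t*exp(t), -t*exp(t) + exp(t), t*exp(t)]
  [-2*t*exp(t), -2*t*exp(t), 2*t*exp(t) + exp(t)]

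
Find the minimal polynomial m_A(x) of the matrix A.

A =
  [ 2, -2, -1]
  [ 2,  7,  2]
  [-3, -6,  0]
x^2 - 6*x + 9

The characteristic polynomial is χ_A(x) = (x - 3)^3, so the eigenvalues are known. The minimal polynomial is
  m_A(x) = Π_λ (x − λ)^{k_λ}
where k_λ is the size of the *largest* Jordan block for λ (equivalently, the smallest k with (A − λI)^k v = 0 for every generalised eigenvector v of λ).

  λ = 3: largest Jordan block has size 2, contributing (x − 3)^2

So m_A(x) = (x - 3)^2 = x^2 - 6*x + 9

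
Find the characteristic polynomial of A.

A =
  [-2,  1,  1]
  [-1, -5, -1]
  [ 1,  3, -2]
x^3 + 9*x^2 + 27*x + 27

Expanding det(x·I − A) (e.g. by cofactor expansion or by noting that A is similar to its Jordan form J, which has the same characteristic polynomial as A) gives
  χ_A(x) = x^3 + 9*x^2 + 27*x + 27
which factors as (x + 3)^3. The eigenvalues (with algebraic multiplicities) are λ = -3 with multiplicity 3.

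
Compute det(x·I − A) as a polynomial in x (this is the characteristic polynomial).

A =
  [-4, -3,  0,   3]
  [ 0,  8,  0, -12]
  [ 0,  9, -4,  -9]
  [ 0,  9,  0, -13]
x^4 + 13*x^3 + 60*x^2 + 112*x + 64

Expanding det(x·I − A) (e.g. by cofactor expansion or by noting that A is similar to its Jordan form J, which has the same characteristic polynomial as A) gives
  χ_A(x) = x^4 + 13*x^3 + 60*x^2 + 112*x + 64
which factors as (x + 1)*(x + 4)^3. The eigenvalues (with algebraic multiplicities) are λ = -4 with multiplicity 3, λ = -1 with multiplicity 1.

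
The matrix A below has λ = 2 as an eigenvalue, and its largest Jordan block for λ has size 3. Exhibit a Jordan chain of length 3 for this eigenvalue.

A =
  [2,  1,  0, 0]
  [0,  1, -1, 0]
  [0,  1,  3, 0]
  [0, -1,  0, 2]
A Jordan chain for λ = 2 of length 3:
v_1 = (-1, 0, 0, 1)ᵀ
v_2 = (1, -1, 1, -1)ᵀ
v_3 = (0, 1, 0, 0)ᵀ

Let N = A − (2)·I. We want v_3 with N^3 v_3 = 0 but N^2 v_3 ≠ 0; then v_{j-1} := N · v_j for j = 3, …, 2.

Pick v_3 = (0, 1, 0, 0)ᵀ.
Then v_2 = N · v_3 = (1, -1, 1, -1)ᵀ.
Then v_1 = N · v_2 = (-1, 0, 0, 1)ᵀ.

Sanity check: (A − (2)·I) v_1 = (0, 0, 0, 0)ᵀ = 0. ✓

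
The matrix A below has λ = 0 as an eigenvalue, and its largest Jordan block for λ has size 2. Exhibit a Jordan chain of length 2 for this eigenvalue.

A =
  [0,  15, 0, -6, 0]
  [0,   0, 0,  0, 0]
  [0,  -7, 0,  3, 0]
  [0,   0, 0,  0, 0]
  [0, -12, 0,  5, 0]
A Jordan chain for λ = 0 of length 2:
v_1 = (15, 0, -7, 0, -12)ᵀ
v_2 = (0, 1, 0, 0, 0)ᵀ

Let N = A − (0)·I. We want v_2 with N^2 v_2 = 0 but N^1 v_2 ≠ 0; then v_{j-1} := N · v_j for j = 2, …, 2.

Pick v_2 = (0, 1, 0, 0, 0)ᵀ.
Then v_1 = N · v_2 = (15, 0, -7, 0, -12)ᵀ.

Sanity check: (A − (0)·I) v_1 = (0, 0, 0, 0, 0)ᵀ = 0. ✓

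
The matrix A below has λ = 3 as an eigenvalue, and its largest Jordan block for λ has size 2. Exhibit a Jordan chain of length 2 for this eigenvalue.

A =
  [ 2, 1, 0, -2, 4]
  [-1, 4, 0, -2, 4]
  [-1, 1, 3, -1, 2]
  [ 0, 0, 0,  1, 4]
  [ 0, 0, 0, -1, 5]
A Jordan chain for λ = 3 of length 2:
v_1 = (-1, -1, -1, 0, 0)ᵀ
v_2 = (1, 0, 0, 0, 0)ᵀ

Let N = A − (3)·I. We want v_2 with N^2 v_2 = 0 but N^1 v_2 ≠ 0; then v_{j-1} := N · v_j for j = 2, …, 2.

Pick v_2 = (1, 0, 0, 0, 0)ᵀ.
Then v_1 = N · v_2 = (-1, -1, -1, 0, 0)ᵀ.

Sanity check: (A − (3)·I) v_1 = (0, 0, 0, 0, 0)ᵀ = 0. ✓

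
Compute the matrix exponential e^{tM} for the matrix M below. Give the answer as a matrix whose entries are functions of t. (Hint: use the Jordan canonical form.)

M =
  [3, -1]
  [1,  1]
e^{tM} =
  [t*exp(2*t) + exp(2*t), -t*exp(2*t)]
  [t*exp(2*t), -t*exp(2*t) + exp(2*t)]

Strategy: write M = P · J · P⁻¹ where J is a Jordan canonical form, so e^{tM} = P · e^{tJ} · P⁻¹, and e^{tJ} can be computed block-by-block.

M has Jordan form
J =
  [2, 1]
  [0, 2]
(up to reordering of blocks).

Per-block formulas:
  For a 2×2 Jordan block J_2(2): exp(t · J_2(2)) = e^(2t)·(I + t·N), where N is the 2×2 nilpotent shift.

After assembling e^{tJ} and conjugating by P, we get:

e^{tM} =
  [t*exp(2*t) + exp(2*t), -t*exp(2*t)]
  [t*exp(2*t), -t*exp(2*t) + exp(2*t)]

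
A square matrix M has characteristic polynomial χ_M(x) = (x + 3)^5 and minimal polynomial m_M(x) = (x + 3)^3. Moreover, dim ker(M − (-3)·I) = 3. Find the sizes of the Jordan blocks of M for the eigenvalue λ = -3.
Block sizes for λ = -3: [3, 1, 1]

Step 1 — from the characteristic polynomial, algebraic multiplicity of λ = -3 is 5. From dim ker(M − (-3)·I) = 3, there are exactly 3 Jordan blocks for λ = -3.
Step 2 — from the minimal polynomial, the factor (x + 3)^3 tells us the largest block for λ = -3 has size 3.
Step 3 — with total size 5, 3 blocks, and largest block 3, the block sizes (in nonincreasing order) are [3, 1, 1].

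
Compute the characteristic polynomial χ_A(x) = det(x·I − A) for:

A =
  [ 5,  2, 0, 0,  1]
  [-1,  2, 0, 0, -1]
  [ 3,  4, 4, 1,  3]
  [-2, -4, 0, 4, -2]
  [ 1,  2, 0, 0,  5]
x^5 - 20*x^4 + 160*x^3 - 640*x^2 + 1280*x - 1024

Expanding det(x·I − A) (e.g. by cofactor expansion or by noting that A is similar to its Jordan form J, which has the same characteristic polynomial as A) gives
  χ_A(x) = x^5 - 20*x^4 + 160*x^3 - 640*x^2 + 1280*x - 1024
which factors as (x - 4)^5. The eigenvalues (with algebraic multiplicities) are λ = 4 with multiplicity 5.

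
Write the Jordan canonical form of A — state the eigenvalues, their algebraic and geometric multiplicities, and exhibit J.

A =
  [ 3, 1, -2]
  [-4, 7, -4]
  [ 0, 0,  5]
J_2(5) ⊕ J_1(5)

The characteristic polynomial is
  det(x·I − A) = x^3 - 15*x^2 + 75*x - 125 = (x - 5)^3

Eigenvalues and multiplicities (the geometric multiplicity of λ is n − rank(A − λI), which equals the number of Jordan blocks for λ):
  λ = 5: algebraic multiplicity = 3, geometric multiplicity = 2

Determining the block sizes for each eigenvalue:
  λ = 5: 2 blocks summing to 3 forces exactly one block of size 2 and the rest size 1 → block sizes [2, 1]

Assembling the blocks gives a Jordan form
J =
  [5, 1, 0]
  [0, 5, 0]
  [0, 0, 5]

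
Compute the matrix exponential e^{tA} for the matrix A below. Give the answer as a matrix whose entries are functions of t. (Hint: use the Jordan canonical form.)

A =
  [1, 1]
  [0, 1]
e^{tA} =
  [exp(t), t*exp(t)]
  [0, exp(t)]

Strategy: write A = P · J · P⁻¹ where J is a Jordan canonical form, so e^{tA} = P · e^{tJ} · P⁻¹, and e^{tJ} can be computed block-by-block.

A has Jordan form
J =
  [1, 1]
  [0, 1]
(up to reordering of blocks).

Per-block formulas:
  For a 2×2 Jordan block J_2(1): exp(t · J_2(1)) = e^(1t)·(I + t·N), where N is the 2×2 nilpotent shift.

After assembling e^{tJ} and conjugating by P, we get:

e^{tA} =
  [exp(t), t*exp(t)]
  [0, exp(t)]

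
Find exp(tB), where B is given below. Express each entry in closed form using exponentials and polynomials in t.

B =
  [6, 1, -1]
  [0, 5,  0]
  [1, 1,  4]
e^{tB} =
  [t*exp(5*t) + exp(5*t), t*exp(5*t), -t*exp(5*t)]
  [0, exp(5*t), 0]
  [t*exp(5*t), t*exp(5*t), -t*exp(5*t) + exp(5*t)]

Strategy: write B = P · J · P⁻¹ where J is a Jordan canonical form, so e^{tB} = P · e^{tJ} · P⁻¹, and e^{tJ} can be computed block-by-block.

B has Jordan form
J =
  [5, 1, 0]
  [0, 5, 0]
  [0, 0, 5]
(up to reordering of blocks).

Per-block formulas:
  For a 1×1 block at λ = 5: exp(t · [5]) = [e^(5t)].
  For a 2×2 Jordan block J_2(5): exp(t · J_2(5)) = e^(5t)·(I + t·N), where N is the 2×2 nilpotent shift.

After assembling e^{tJ} and conjugating by P, we get:

e^{tB} =
  [t*exp(5*t) + exp(5*t), t*exp(5*t), -t*exp(5*t)]
  [0, exp(5*t), 0]
  [t*exp(5*t), t*exp(5*t), -t*exp(5*t) + exp(5*t)]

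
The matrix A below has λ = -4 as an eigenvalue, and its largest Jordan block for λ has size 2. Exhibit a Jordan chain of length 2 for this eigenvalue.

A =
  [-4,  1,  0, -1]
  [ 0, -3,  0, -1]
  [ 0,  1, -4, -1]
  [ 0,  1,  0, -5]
A Jordan chain for λ = -4 of length 2:
v_1 = (1, 1, 1, 1)ᵀ
v_2 = (0, 1, 0, 0)ᵀ

Let N = A − (-4)·I. We want v_2 with N^2 v_2 = 0 but N^1 v_2 ≠ 0; then v_{j-1} := N · v_j for j = 2, …, 2.

Pick v_2 = (0, 1, 0, 0)ᵀ.
Then v_1 = N · v_2 = (1, 1, 1, 1)ᵀ.

Sanity check: (A − (-4)·I) v_1 = (0, 0, 0, 0)ᵀ = 0. ✓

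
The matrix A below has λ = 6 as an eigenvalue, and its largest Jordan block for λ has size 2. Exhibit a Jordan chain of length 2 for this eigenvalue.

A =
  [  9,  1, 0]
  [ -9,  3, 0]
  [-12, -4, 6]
A Jordan chain for λ = 6 of length 2:
v_1 = (3, -9, -12)ᵀ
v_2 = (1, 0, 0)ᵀ

Let N = A − (6)·I. We want v_2 with N^2 v_2 = 0 but N^1 v_2 ≠ 0; then v_{j-1} := N · v_j for j = 2, …, 2.

Pick v_2 = (1, 0, 0)ᵀ.
Then v_1 = N · v_2 = (3, -9, -12)ᵀ.

Sanity check: (A − (6)·I) v_1 = (0, 0, 0)ᵀ = 0. ✓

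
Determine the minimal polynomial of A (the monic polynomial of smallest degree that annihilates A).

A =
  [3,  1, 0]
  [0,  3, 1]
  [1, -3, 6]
x^3 - 12*x^2 + 48*x - 64

The characteristic polynomial is χ_A(x) = (x - 4)^3, so the eigenvalues are known. The minimal polynomial is
  m_A(x) = Π_λ (x − λ)^{k_λ}
where k_λ is the size of the *largest* Jordan block for λ (equivalently, the smallest k with (A − λI)^k v = 0 for every generalised eigenvector v of λ).

  λ = 4: largest Jordan block has size 3, contributing (x − 4)^3

So m_A(x) = (x - 4)^3 = x^3 - 12*x^2 + 48*x - 64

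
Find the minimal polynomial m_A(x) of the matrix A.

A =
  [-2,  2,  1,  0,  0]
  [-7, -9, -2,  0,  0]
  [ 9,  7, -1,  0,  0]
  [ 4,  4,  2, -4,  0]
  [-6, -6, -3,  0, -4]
x^3 + 12*x^2 + 48*x + 64

The characteristic polynomial is χ_A(x) = (x + 4)^5, so the eigenvalues are known. The minimal polynomial is
  m_A(x) = Π_λ (x − λ)^{k_λ}
where k_λ is the size of the *largest* Jordan block for λ (equivalently, the smallest k with (A − λI)^k v = 0 for every generalised eigenvector v of λ).

  λ = -4: largest Jordan block has size 3, contributing (x + 4)^3

So m_A(x) = (x + 4)^3 = x^3 + 12*x^2 + 48*x + 64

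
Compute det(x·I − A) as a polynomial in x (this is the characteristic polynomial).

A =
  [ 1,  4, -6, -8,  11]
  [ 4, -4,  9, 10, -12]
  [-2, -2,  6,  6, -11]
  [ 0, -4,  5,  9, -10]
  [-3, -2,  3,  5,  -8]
x^5 - 4*x^4 + x^3 + 10*x^2 - 4*x - 8

Expanding det(x·I − A) (e.g. by cofactor expansion or by noting that A is similar to its Jordan form J, which has the same characteristic polynomial as A) gives
  χ_A(x) = x^5 - 4*x^4 + x^3 + 10*x^2 - 4*x - 8
which factors as (x - 2)^3*(x + 1)^2. The eigenvalues (with algebraic multiplicities) are λ = -1 with multiplicity 2, λ = 2 with multiplicity 3.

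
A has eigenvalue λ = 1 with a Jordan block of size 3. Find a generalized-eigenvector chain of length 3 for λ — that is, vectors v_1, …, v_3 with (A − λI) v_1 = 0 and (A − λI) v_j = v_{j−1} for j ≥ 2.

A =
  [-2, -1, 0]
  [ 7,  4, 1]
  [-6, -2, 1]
A Jordan chain for λ = 1 of length 3:
v_1 = (2, -6, 4)ᵀ
v_2 = (-3, 7, -6)ᵀ
v_3 = (1, 0, 0)ᵀ

Let N = A − (1)·I. We want v_3 with N^3 v_3 = 0 but N^2 v_3 ≠ 0; then v_{j-1} := N · v_j for j = 3, …, 2.

Pick v_3 = (1, 0, 0)ᵀ.
Then v_2 = N · v_3 = (-3, 7, -6)ᵀ.
Then v_1 = N · v_2 = (2, -6, 4)ᵀ.

Sanity check: (A − (1)·I) v_1 = (0, 0, 0)ᵀ = 0. ✓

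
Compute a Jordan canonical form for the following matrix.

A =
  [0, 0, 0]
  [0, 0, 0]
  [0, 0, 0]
J_1(0) ⊕ J_1(0) ⊕ J_1(0)

The characteristic polynomial is
  det(x·I − A) = x^3

Eigenvalues and multiplicities (the geometric multiplicity of λ is n − rank(A − λI), which equals the number of Jordan blocks for λ):
  λ = 0: algebraic multiplicity = 3, geometric multiplicity = 3

Determining the block sizes for each eigenvalue:
  λ = 0: gm = am = 3, so every block has size 1 → block sizes [1, 1, 1]

Assembling the blocks gives a Jordan form
J =
  [0, 0, 0]
  [0, 0, 0]
  [0, 0, 0]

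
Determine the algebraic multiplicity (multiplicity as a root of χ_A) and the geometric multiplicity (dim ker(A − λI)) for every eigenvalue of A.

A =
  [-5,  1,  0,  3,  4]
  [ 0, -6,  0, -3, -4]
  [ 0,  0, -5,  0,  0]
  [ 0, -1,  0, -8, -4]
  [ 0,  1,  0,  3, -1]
λ = -5: alg = 5, geom = 4

Step 1 — factor the characteristic polynomial to read off the algebraic multiplicities:
  χ_A(x) = (x + 5)^5

Step 2 — compute geometric multiplicities via the rank-nullity identity g(λ) = n − rank(A − λI):
  rank(A − (-5)·I) = 1, so dim ker(A − (-5)·I) = n − 1 = 4

Summary:
  λ = -5: algebraic multiplicity = 5, geometric multiplicity = 4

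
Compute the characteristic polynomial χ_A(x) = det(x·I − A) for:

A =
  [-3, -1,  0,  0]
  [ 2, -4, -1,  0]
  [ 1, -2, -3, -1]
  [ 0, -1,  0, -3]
x^4 + 13*x^3 + 63*x^2 + 135*x + 108

Expanding det(x·I − A) (e.g. by cofactor expansion or by noting that A is similar to its Jordan form J, which has the same characteristic polynomial as A) gives
  χ_A(x) = x^4 + 13*x^3 + 63*x^2 + 135*x + 108
which factors as (x + 3)^3*(x + 4). The eigenvalues (with algebraic multiplicities) are λ = -4 with multiplicity 1, λ = -3 with multiplicity 3.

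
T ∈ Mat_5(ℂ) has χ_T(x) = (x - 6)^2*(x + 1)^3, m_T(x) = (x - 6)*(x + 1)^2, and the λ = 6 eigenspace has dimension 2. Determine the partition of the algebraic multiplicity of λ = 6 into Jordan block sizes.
Block sizes for λ = 6: [1, 1]

Step 1 — from the characteristic polynomial, algebraic multiplicity of λ = 6 is 2. From dim ker(T − (6)·I) = 2, there are exactly 2 Jordan blocks for λ = 6.
Step 2 — from the minimal polynomial, the factor (x − 6) tells us the largest block for λ = 6 has size 1.
Step 3 — with total size 2, 2 blocks, and largest block 1, the block sizes (in nonincreasing order) are [1, 1].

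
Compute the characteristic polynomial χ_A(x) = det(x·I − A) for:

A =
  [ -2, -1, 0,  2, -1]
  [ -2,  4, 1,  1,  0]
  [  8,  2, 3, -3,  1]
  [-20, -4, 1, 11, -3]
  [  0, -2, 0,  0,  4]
x^5 - 20*x^4 + 160*x^3 - 640*x^2 + 1280*x - 1024

Expanding det(x·I − A) (e.g. by cofactor expansion or by noting that A is similar to its Jordan form J, which has the same characteristic polynomial as A) gives
  χ_A(x) = x^5 - 20*x^4 + 160*x^3 - 640*x^2 + 1280*x - 1024
which factors as (x - 4)^5. The eigenvalues (with algebraic multiplicities) are λ = 4 with multiplicity 5.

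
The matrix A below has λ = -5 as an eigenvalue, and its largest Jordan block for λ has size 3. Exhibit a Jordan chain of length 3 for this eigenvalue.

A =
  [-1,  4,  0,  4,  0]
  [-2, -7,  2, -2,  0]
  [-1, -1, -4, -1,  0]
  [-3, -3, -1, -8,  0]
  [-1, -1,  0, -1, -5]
A Jordan chain for λ = -5 of length 3:
v_1 = (-4, 0, 0, 4, 1)ᵀ
v_2 = (4, -2, -1, -3, -1)ᵀ
v_3 = (1, 0, 0, 0, 0)ᵀ

Let N = A − (-5)·I. We want v_3 with N^3 v_3 = 0 but N^2 v_3 ≠ 0; then v_{j-1} := N · v_j for j = 3, …, 2.

Pick v_3 = (1, 0, 0, 0, 0)ᵀ.
Then v_2 = N · v_3 = (4, -2, -1, -3, -1)ᵀ.
Then v_1 = N · v_2 = (-4, 0, 0, 4, 1)ᵀ.

Sanity check: (A − (-5)·I) v_1 = (0, 0, 0, 0, 0)ᵀ = 0. ✓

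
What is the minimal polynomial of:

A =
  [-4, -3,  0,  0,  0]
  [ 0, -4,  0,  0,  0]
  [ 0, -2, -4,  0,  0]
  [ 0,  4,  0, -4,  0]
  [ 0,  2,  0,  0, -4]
x^2 + 8*x + 16

The characteristic polynomial is χ_A(x) = (x + 4)^5, so the eigenvalues are known. The minimal polynomial is
  m_A(x) = Π_λ (x − λ)^{k_λ}
where k_λ is the size of the *largest* Jordan block for λ (equivalently, the smallest k with (A − λI)^k v = 0 for every generalised eigenvector v of λ).

  λ = -4: largest Jordan block has size 2, contributing (x + 4)^2

So m_A(x) = (x + 4)^2 = x^2 + 8*x + 16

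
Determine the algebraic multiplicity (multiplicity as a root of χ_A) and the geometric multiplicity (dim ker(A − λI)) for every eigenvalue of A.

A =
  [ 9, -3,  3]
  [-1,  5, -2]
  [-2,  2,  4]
λ = 6: alg = 3, geom = 1

Step 1 — factor the characteristic polynomial to read off the algebraic multiplicities:
  χ_A(x) = (x - 6)^3

Step 2 — compute geometric multiplicities via the rank-nullity identity g(λ) = n − rank(A − λI):
  rank(A − (6)·I) = 2, so dim ker(A − (6)·I) = n − 2 = 1

Summary:
  λ = 6: algebraic multiplicity = 3, geometric multiplicity = 1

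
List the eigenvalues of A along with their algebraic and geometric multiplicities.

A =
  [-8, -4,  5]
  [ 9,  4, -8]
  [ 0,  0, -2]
λ = -2: alg = 3, geom = 1

Step 1 — factor the characteristic polynomial to read off the algebraic multiplicities:
  χ_A(x) = (x + 2)^3

Step 2 — compute geometric multiplicities via the rank-nullity identity g(λ) = n − rank(A − λI):
  rank(A − (-2)·I) = 2, so dim ker(A − (-2)·I) = n − 2 = 1

Summary:
  λ = -2: algebraic multiplicity = 3, geometric multiplicity = 1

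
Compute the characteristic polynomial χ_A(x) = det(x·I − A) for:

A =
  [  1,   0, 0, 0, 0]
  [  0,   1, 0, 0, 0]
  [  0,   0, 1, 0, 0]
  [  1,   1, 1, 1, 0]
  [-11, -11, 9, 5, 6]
x^5 - 10*x^4 + 30*x^3 - 40*x^2 + 25*x - 6

Expanding det(x·I − A) (e.g. by cofactor expansion or by noting that A is similar to its Jordan form J, which has the same characteristic polynomial as A) gives
  χ_A(x) = x^5 - 10*x^4 + 30*x^3 - 40*x^2 + 25*x - 6
which factors as (x - 6)*(x - 1)^4. The eigenvalues (with algebraic multiplicities) are λ = 1 with multiplicity 4, λ = 6 with multiplicity 1.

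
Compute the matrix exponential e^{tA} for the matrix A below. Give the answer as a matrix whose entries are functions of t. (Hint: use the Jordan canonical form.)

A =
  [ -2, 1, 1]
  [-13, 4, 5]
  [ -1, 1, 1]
e^{tA} =
  [-5*t^2*exp(t)/2 - 3*t*exp(t) + exp(t), t^2*exp(t)/2 + t*exp(t), t^2*exp(t) + t*exp(t)]
  [-5*t^2*exp(t)/2 - 13*t*exp(t), t^2*exp(t)/2 + 3*t*exp(t) + exp(t), t^2*exp(t) + 5*t*exp(t)]
  [-5*t^2*exp(t) - t*exp(t), t^2*exp(t) + t*exp(t), 2*t^2*exp(t) + exp(t)]

Strategy: write A = P · J · P⁻¹ where J is a Jordan canonical form, so e^{tA} = P · e^{tJ} · P⁻¹, and e^{tJ} can be computed block-by-block.

A has Jordan form
J =
  [1, 1, 0]
  [0, 1, 1]
  [0, 0, 1]
(up to reordering of blocks).

Per-block formulas:
  For a 3×3 Jordan block J_3(1): exp(t · J_3(1)) = e^(1t)·(I + t·N + (t^2/2)·N^2), where N is the 3×3 nilpotent shift.

After assembling e^{tJ} and conjugating by P, we get:

e^{tA} =
  [-5*t^2*exp(t)/2 - 3*t*exp(t) + exp(t), t^2*exp(t)/2 + t*exp(t), t^2*exp(t) + t*exp(t)]
  [-5*t^2*exp(t)/2 - 13*t*exp(t), t^2*exp(t)/2 + 3*t*exp(t) + exp(t), t^2*exp(t) + 5*t*exp(t)]
  [-5*t^2*exp(t) - t*exp(t), t^2*exp(t) + t*exp(t), 2*t^2*exp(t) + exp(t)]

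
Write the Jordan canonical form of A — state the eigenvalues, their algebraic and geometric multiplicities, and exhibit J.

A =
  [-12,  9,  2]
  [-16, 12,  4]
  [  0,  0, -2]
J_1(-2) ⊕ J_2(0)

The characteristic polynomial is
  det(x·I − A) = x^3 + 2*x^2 = x^2*(x + 2)

Eigenvalues and multiplicities (the geometric multiplicity of λ is n − rank(A − λI), which equals the number of Jordan blocks for λ):
  λ = -2: algebraic multiplicity = 1, geometric multiplicity = 1
  λ = 0: algebraic multiplicity = 2, geometric multiplicity = 1

Determining the block sizes for each eigenvalue:
  λ = -2: one block (gm = 1), so the single block has size am = 1 → block sizes [1]
  λ = 0: one block (gm = 1), so the single block has size am = 2 → block sizes [2]

Assembling the blocks gives a Jordan form
J =
  [-2, 0, 0]
  [ 0, 0, 1]
  [ 0, 0, 0]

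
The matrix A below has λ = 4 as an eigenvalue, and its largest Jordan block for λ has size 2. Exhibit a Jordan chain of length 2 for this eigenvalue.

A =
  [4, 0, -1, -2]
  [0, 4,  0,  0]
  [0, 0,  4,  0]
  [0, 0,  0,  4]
A Jordan chain for λ = 4 of length 2:
v_1 = (-1, 0, 0, 0)ᵀ
v_2 = (0, 0, 1, 0)ᵀ

Let N = A − (4)·I. We want v_2 with N^2 v_2 = 0 but N^1 v_2 ≠ 0; then v_{j-1} := N · v_j for j = 2, …, 2.

Pick v_2 = (0, 0, 1, 0)ᵀ.
Then v_1 = N · v_2 = (-1, 0, 0, 0)ᵀ.

Sanity check: (A − (4)·I) v_1 = (0, 0, 0, 0)ᵀ = 0. ✓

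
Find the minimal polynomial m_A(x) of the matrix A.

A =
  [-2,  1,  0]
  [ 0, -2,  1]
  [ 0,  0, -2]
x^3 + 6*x^2 + 12*x + 8

The characteristic polynomial is χ_A(x) = (x + 2)^3, so the eigenvalues are known. The minimal polynomial is
  m_A(x) = Π_λ (x − λ)^{k_λ}
where k_λ is the size of the *largest* Jordan block for λ (equivalently, the smallest k with (A − λI)^k v = 0 for every generalised eigenvector v of λ).

  λ = -2: largest Jordan block has size 3, contributing (x + 2)^3

So m_A(x) = (x + 2)^3 = x^3 + 6*x^2 + 12*x + 8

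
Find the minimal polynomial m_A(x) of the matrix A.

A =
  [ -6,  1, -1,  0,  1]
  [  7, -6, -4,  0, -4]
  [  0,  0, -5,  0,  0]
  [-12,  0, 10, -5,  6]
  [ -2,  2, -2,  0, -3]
x^3 + 15*x^2 + 75*x + 125

The characteristic polynomial is χ_A(x) = (x + 5)^5, so the eigenvalues are known. The minimal polynomial is
  m_A(x) = Π_λ (x − λ)^{k_λ}
where k_λ is the size of the *largest* Jordan block for λ (equivalently, the smallest k with (A − λI)^k v = 0 for every generalised eigenvector v of λ).

  λ = -5: largest Jordan block has size 3, contributing (x + 5)^3

So m_A(x) = (x + 5)^3 = x^3 + 15*x^2 + 75*x + 125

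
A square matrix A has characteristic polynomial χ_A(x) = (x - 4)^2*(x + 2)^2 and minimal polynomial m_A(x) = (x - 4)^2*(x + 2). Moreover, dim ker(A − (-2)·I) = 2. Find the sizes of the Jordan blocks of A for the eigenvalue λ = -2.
Block sizes for λ = -2: [1, 1]

Step 1 — from the characteristic polynomial, algebraic multiplicity of λ = -2 is 2. From dim ker(A − (-2)·I) = 2, there are exactly 2 Jordan blocks for λ = -2.
Step 2 — from the minimal polynomial, the factor (x + 2) tells us the largest block for λ = -2 has size 1.
Step 3 — with total size 2, 2 blocks, and largest block 1, the block sizes (in nonincreasing order) are [1, 1].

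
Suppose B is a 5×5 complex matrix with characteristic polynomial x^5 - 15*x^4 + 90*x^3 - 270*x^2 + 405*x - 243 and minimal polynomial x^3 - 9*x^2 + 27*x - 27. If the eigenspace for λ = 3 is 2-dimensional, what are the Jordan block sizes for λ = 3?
Block sizes for λ = 3: [3, 2]

Step 1 — from the characteristic polynomial, algebraic multiplicity of λ = 3 is 5. From dim ker(B − (3)·I) = 2, there are exactly 2 Jordan blocks for λ = 3.
Step 2 — from the minimal polynomial, the factor (x − 3)^3 tells us the largest block for λ = 3 has size 3.
Step 3 — with total size 5, 2 blocks, and largest block 3, the block sizes (in nonincreasing order) are [3, 2].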